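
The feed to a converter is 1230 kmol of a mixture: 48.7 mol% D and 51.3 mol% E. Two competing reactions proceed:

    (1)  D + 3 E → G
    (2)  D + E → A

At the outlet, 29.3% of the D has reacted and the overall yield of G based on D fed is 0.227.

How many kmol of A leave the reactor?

Yield of G: 1ξ₁ / 599 = 0.227 → ξ₁ = 136 kmol.
Conversion of D: 1ξ₁ + 1ξ₂ = 0.293 × 599 = 175.5 → ξ₂ = 39.53 kmol.
Outlet amounts (n = n₀ + Σ ν·ξ):
  D: 599 − 1(136) − 1(39.53) = 423.5
  E: 631 − 3(136) − 1(39.53) = 183.5
  G: 0 + 1(136) = 136
  A: 0 + 1(39.53) = 39.53

39.5 kmol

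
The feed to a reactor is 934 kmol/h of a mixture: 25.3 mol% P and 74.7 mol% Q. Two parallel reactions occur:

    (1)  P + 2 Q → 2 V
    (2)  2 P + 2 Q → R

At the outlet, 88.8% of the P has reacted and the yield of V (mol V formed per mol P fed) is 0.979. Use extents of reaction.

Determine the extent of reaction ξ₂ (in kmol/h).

Yield of V: 2ξ₁ / 236.3 = 0.979 → ξ₁ = 115.7 kmol/h.
Conversion of P: 1ξ₁ + 2ξ₂ = 0.888 × 236.3 = 209.8 → ξ₂ = 47.08 kmol/h.
Outlet amounts (n = n₀ + Σ ν·ξ):
  P: 236.3 − 1(115.7) − 2(47.08) = 26.47
  Q: 697.7 − 2(115.7) − 2(47.08) = 372.2
  V: 0 + 2(115.7) = 231.3
  R: 0 + 1(47.08) = 47.08

ξ₂ = 47.1 kmol/h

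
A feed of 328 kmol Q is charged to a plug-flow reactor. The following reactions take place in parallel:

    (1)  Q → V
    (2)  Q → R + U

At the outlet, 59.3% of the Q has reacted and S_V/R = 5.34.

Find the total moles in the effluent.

Conversion of Q: Q consumed = 0.593 × 328 = 194.5 kmol = 1ξ₁ + 1ξ₂.
Selectivity: 1ξ₁ / (1ξ₂) = 5.34 → ξ₁ = 5.34 ξ₂.
Substitute: (1·5.34 + 1) ξ₂ = 194.5 → ξ₂ = 30.68 kmol, ξ₁ = 163.8 kmol.
Outlet amounts (n = n₀ + Σ ν·ξ):
  Q: 328 − 1(163.8) − 1(30.68) = 133.5
  V: 0 + 1(163.8) = 163.8
  R: 0 + 1(30.68) = 30.68
  U: 0 + 1(30.68) = 30.68
Total out = 133.5 + 163.8 + 30.68 + 30.68 = 358.7 kmol.

359 kmol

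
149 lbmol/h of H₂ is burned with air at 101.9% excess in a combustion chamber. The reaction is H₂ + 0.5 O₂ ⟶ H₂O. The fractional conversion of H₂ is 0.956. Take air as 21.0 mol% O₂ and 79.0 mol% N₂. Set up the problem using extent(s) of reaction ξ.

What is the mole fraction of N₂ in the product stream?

0.713

Stoichiometric O₂ = 0.5 × 149 = 74.5 lbmol/h; O₂ fed = 74.5 × 2.019 = 150.4 lbmol/h.
N₂ fed = 150.4 × 79/21 = 565.8 lbmol/h.
Fuel reacted = 0.956 × 149 → ξ = 142.4 lbmol/h.
Outlet (n = n₀ + ν ξ):
  H₂: 149 − 1(142.4) = 6.556
  O₂: 150.4 − 0.5(142.4) = 79.19
  N₂: 565.8 (inert)
  H₂O: 0 + 1(142.4) = 142.4
Total out = 794 lbmol/h; y_N₂ = 565.8 / 794 = 0.7126.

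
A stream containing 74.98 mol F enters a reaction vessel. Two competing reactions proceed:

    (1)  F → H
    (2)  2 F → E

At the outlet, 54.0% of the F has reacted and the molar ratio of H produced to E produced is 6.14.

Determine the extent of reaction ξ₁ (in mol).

ξ₁ = 30.5 mol

Conversion of F: F consumed = 0.54 × 74.98 = 40.49 mol = 1ξ₁ + 2ξ₂.
Selectivity: 1ξ₁ / (1ξ₂) = 6.14 → ξ₁ = 6.14 ξ₂.
Substitute: (1·6.14 + 2) ξ₂ = 40.49 → ξ₂ = 4.974 mol, ξ₁ = 30.54 mol.
Outlet amounts (n = n₀ + Σ ν·ξ):
  F: 74.98 − 1(30.54) − 2(4.974) = 34.49
  H: 0 + 1(30.54) = 30.54
  E: 0 + 1(4.974) = 4.974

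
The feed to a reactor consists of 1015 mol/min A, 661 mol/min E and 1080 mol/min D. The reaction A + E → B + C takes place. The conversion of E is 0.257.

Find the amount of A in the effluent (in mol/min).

E reacted = 0.257 × 661 = 169.9 mol/min; ν_E = −1, so ξ = 169.9/1 = 169.9 mol/min.
Outlet amounts (n = n₀ + ν ξ):
  A: 1015 − 1(169.9) = 845.1
  E: 661 − 1(169.9) = 491.1
  B: 0 + 1(169.9) = 169.9
  C: 0 + 1(169.9) = 169.9
  D: 1080 (inert)

845 mol/min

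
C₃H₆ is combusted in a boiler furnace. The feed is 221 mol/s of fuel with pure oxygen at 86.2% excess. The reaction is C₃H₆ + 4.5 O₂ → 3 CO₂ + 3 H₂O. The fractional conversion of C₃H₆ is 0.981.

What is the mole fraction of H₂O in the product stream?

Stoichiometric O₂ = 4.5 × 221 = 994.5 mol/s; O₂ fed = 994.5 × 1.862 = 1852 mol/s.
Fuel reacted = 0.981 × 221 → ξ = 216.8 mol/s.
Outlet (n = n₀ + ν ξ):
  C₃H₆: 221 − 1(216.8) = 4.199
  O₂: 1852 − 4.5(216.8) = 876.2
  CO₂: 0 + 3(216.8) = 650.4
  H₂O: 0 + 3(216.8) = 650.4
Total out = 2181 mol/s; y_H₂O = 650.4 / 2181 = 0.2982.

0.298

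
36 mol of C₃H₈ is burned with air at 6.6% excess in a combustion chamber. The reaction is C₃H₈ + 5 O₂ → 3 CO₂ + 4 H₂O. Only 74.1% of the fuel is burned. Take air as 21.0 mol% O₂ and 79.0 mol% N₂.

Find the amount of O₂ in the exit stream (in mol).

Stoichiometric O₂ = 5 × 36 = 180 mol; O₂ fed = 180 × 1.066 = 191.9 mol.
N₂ fed = 191.9 × 79/21 = 721.8 mol.
Fuel reacted = 0.741 × 36 → ξ = 26.68 mol.
Outlet (n = n₀ + ν ξ):
  C₃H₈: 36 − 1(26.68) = 9.324
  O₂: 191.9 − 5(26.68) = 58.5
  N₂: 721.8 (inert)
  CO₂: 0 + 3(26.68) = 80.03
  H₂O: 0 + 4(26.68) = 106.7

58.5 mol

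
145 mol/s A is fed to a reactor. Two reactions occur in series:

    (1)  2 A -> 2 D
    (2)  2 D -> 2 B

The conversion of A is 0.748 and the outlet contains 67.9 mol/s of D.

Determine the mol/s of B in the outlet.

40.6 mol/s

Conversion of A: A consumed = 2ξ₁ = 0.748 × 145 → ξ₁ = 54.23 mol/s.
D balance: n_D = 0 + 2ξ₁ − 2ξ₂ = 67.9 → ξ₂ = (2·54.23 − 67.9)/2 = 20.28 mol/s.
Outlet amounts (n = n₀ + Σ ν·ξ):
  A: 145 − 2(54.23) = 36.54
  D: 0 + 2(54.23) − 2(20.28) = 67.9
  B: 0 + 2(20.28) = 40.56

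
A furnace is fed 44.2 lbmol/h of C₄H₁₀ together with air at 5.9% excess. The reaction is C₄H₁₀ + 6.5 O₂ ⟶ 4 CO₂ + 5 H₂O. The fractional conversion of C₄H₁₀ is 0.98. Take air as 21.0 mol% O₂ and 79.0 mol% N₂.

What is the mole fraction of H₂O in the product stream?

0.139

Stoichiometric O₂ = 6.5 × 44.2 = 287.3 lbmol/h; O₂ fed = 287.3 × 1.059 = 304.3 lbmol/h.
N₂ fed = 304.3 × 79/21 = 1145 lbmol/h.
Fuel reacted = 0.98 × 44.2 → ξ = 43.32 lbmol/h.
Outlet (n = n₀ + ν ξ):
  C₄H₁₀: 44.2 − 1(43.32) = 0.884
  O₂: 304.3 − 6.5(43.32) = 22.7
  N₂: 1145 (inert)
  CO₂: 0 + 4(43.32) = 173.3
  H₂O: 0 + 5(43.32) = 216.6
Total out = 1558 lbmol/h; y_H₂O = 216.6 / 1558 = 0.139.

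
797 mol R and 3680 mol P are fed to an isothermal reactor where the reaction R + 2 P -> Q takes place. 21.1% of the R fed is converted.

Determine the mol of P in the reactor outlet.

3340 mol

R reacted = 0.211 × 797 = 168.2 mol; ν_R = −1, so ξ = 168.2/1 = 168.2 mol.
Outlet amounts (n = n₀ + ν ξ):
  R: 797 − 1(168.2) = 628.8
  P: 3680 − 2(168.2) = 3344
  Q: 0 + 1(168.2) = 168.2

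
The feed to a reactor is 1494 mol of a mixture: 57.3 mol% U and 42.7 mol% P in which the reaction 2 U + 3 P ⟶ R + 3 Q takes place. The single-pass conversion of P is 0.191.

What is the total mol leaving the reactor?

P reacted = 0.191 × 637.9 = 121.8 mol; ν_P = −3, so ξ = 121.8/3 = 40.62 mol.
Outlet amounts (n = n₀ + ν ξ):
  U: 856.1 − 2(40.62) = 774.8
  P: 637.9 − 3(40.62) = 516.1
  R: 0 + 1(40.62) = 40.62
  Q: 0 + 3(40.62) = 121.8
Total out = 774.8 + 516.1 + 40.62 + 121.8 = 1453 mol.

1450 mol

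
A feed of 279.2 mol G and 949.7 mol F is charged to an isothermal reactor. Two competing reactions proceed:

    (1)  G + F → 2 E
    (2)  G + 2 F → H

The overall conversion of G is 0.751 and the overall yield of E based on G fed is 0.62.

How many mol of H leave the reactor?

Yield of E: 2ξ₁ / 279.2 = 0.62 → ξ₁ = 86.55 mol.
Conversion of G: 1ξ₁ + 1ξ₂ = 0.751 × 279.2 = 209.7 → ξ₂ = 123.1 mol.
Outlet amounts (n = n₀ + Σ ν·ξ):
  G: 279.2 − 1(86.55) − 1(123.1) = 69.52
  F: 949.7 − 1(86.55) − 2(123.1) = 616.9
  E: 0 + 2(86.55) = 173.1
  H: 0 + 1(123.1) = 123.1

123 mol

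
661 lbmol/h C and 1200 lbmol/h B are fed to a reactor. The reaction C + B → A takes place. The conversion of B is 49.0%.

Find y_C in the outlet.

0.0573

B reacted = 0.49 × 1200 = 588 lbmol/h; ν_B = −1, so ξ = 588/1 = 588 lbmol/h.
Outlet amounts (n = n₀ + ν ξ):
  C: 661 − 1(588) = 73
  B: 1200 − 1(588) = 612
  A: 0 + 1(588) = 588
Total out = 1273 lbmol/h; y_C = 73 / 1273 = 0.05734.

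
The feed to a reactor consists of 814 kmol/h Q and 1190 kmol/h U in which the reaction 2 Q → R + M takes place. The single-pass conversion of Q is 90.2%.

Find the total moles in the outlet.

2000 kmol/h

Q reacted = 0.902 × 814 = 734.2 kmol/h; ν_Q = −2, so ξ = 734.2/2 = 367.1 kmol/h.
Outlet amounts (n = n₀ + ν ξ):
  Q: 814 − 2(367.1) = 79.77
  R: 0 + 1(367.1) = 367.1
  M: 0 + 1(367.1) = 367.1
  U: 1190 (inert)
Total out = 79.77 + 367.1 + 367.1 + 1190 = 2004 kmol/h.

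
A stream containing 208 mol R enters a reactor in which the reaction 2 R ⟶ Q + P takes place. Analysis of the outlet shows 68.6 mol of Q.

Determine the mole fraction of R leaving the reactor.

For Q: n = n₀ + 1ξ → 68.6 = 0 + 1ξ, giving ξ = 68.6 mol.
Outlet amounts (n = n₀ + ν ξ):
  R: 208 − 2(68.6) = 70.8
  Q: 0 + 1(68.6) = 68.6
  P: 0 + 1(68.6) = 68.6
Total out = 208 mol; y_R = 70.8 / 208 = 0.3404.

0.34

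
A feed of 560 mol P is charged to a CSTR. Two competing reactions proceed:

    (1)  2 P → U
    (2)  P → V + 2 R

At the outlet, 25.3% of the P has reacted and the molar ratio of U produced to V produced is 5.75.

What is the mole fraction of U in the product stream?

0.126

Conversion of P: P consumed = 0.253 × 560 = 141.7 mol = 2ξ₁ + 1ξ₂.
Selectivity: 1ξ₁ / (1ξ₂) = 5.75 → ξ₁ = 5.75 ξ₂.
Substitute: (2·5.75 + 1) ξ₂ = 141.7 → ξ₂ = 11.33 mol, ξ₁ = 65.17 mol.
Outlet amounts (n = n₀ + Σ ν·ξ):
  P: 560 − 2(65.17) − 1(11.33) = 418.3
  U: 0 + 1(65.17) = 65.17
  V: 0 + 1(11.33) = 11.33
  R: 0 + 2(11.33) = 22.67
Total out = 517.5 mol; y_U = 65.17 / 517.5 = 0.1259.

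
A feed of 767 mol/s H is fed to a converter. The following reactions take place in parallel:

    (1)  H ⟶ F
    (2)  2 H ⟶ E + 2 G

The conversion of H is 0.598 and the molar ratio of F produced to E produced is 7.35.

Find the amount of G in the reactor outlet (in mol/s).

98.1 mol/s

Conversion of H: H consumed = 0.598 × 767 = 458.7 mol/s = 1ξ₁ + 2ξ₂.
Selectivity: 1ξ₁ / (1ξ₂) = 7.35 → ξ₁ = 7.35 ξ₂.
Substitute: (1·7.35 + 2) ξ₂ = 458.7 → ξ₂ = 49.06 mol/s, ξ₁ = 360.6 mol/s.
Outlet amounts (n = n₀ + Σ ν·ξ):
  H: 767 − 1(360.6) − 2(49.06) = 308.3
  F: 0 + 1(360.6) = 360.6
  E: 0 + 1(49.06) = 49.06
  G: 0 + 2(49.06) = 98.11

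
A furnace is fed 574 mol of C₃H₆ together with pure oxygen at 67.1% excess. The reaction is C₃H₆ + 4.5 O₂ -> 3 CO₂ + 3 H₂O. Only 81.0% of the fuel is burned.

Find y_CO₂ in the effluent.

0.272

Stoichiometric O₂ = 4.5 × 574 = 2583 mol; O₂ fed = 2583 × 1.671 = 4316 mol.
Fuel reacted = 0.81 × 574 → ξ = 464.9 mol.
Outlet (n = n₀ + ν ξ):
  C₃H₆: 574 − 1(464.9) = 109.1
  O₂: 4316 − 4.5(464.9) = 2224
  CO₂: 0 + 3(464.9) = 1395
  H₂O: 0 + 3(464.9) = 1395
Total out = 5123 mol; y_CO₂ = 1395 / 5123 = 0.2723.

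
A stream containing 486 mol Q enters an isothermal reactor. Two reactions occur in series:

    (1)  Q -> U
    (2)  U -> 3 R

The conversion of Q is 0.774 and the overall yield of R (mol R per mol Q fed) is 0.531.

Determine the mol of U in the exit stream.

Conversion of Q: Q consumed = 1ξ₁ = 0.774 × 486 → ξ₁ = 376.2 mol.
Yield of R: 3ξ₂ / 486 = 0.531 → ξ₂ = 86.02 mol.
Outlet amounts (n = n₀ + Σ ν·ξ):
  Q: 486 − 1(376.2) = 109.8
  U: 0 + 1(376.2) − 1(86.02) = 290.1
  R: 0 + 3(86.02) = 258.1

290 mol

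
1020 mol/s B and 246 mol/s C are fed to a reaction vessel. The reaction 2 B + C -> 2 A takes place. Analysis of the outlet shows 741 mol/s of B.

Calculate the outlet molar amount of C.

For B: n = n₀ − 2ξ → 741 = 1020 − 2ξ, giving ξ = 139.5 mol/s.
Outlet amounts (n = n₀ + ν ξ):
  B: 1020 − 2(139.5) = 741
  C: 246 − 1(139.5) = 106.5
  A: 0 + 2(139.5) = 279

106 mol/s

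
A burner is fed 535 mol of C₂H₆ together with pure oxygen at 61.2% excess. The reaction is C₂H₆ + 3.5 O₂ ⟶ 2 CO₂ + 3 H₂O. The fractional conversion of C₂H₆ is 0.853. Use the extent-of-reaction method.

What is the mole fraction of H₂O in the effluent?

Stoichiometric O₂ = 3.5 × 535 = 1872 mol; O₂ fed = 1872 × 1.612 = 3018 mol.
Fuel reacted = 0.853 × 535 → ξ = 456.4 mol.
Outlet (n = n₀ + ν ξ):
  C₂H₆: 535 − 1(456.4) = 78.65
  O₂: 3018 − 3.5(456.4) = 1421
  CO₂: 0 + 2(456.4) = 912.7
  H₂O: 0 + 3(456.4) = 1369
Total out = 3782 mol; y_H₂O = 1369 / 3782 = 0.362.

0.362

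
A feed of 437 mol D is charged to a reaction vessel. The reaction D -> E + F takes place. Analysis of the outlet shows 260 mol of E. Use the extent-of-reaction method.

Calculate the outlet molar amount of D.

177 mol

For E: n = n₀ + 1ξ → 260 = 0 + 1ξ, giving ξ = 260 mol.
Outlet amounts (n = n₀ + ν ξ):
  D: 437 − 1(260) = 177
  E: 0 + 1(260) = 260
  F: 0 + 1(260) = 260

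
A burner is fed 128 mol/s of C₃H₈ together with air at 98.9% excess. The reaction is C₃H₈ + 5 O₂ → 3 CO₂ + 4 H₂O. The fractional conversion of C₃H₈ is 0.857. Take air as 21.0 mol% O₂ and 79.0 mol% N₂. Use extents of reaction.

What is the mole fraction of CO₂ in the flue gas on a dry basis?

0.0562

Stoichiometric O₂ = 5 × 128 = 640 mol/s; O₂ fed = 640 × 1.989 = 1273 mol/s.
N₂ fed = 1273 × 79/21 = 4789 mol/s.
Fuel reacted = 0.857 × 128 → ξ = 109.7 mol/s.
Outlet (n = n₀ + ν ξ):
  C₃H₈: 128 − 1(109.7) = 18.3
  O₂: 1273 − 5(109.7) = 724.5
  N₂: 4789 (inert)
  CO₂: 0 + 3(109.7) = 329.1
  H₂O: 0 + 4(109.7) = 438.8
Dry total = 5861 mol/s; y_CO₂ (dry) = 329.1 / 5861 = 0.05615.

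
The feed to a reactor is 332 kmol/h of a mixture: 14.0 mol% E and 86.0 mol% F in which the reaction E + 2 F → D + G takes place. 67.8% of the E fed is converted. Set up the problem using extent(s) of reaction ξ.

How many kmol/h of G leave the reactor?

31.5 kmol/h

E reacted = 0.678 × 46.48 = 31.51 kmol/h; ν_E = −1, so ξ = 31.51/1 = 31.51 kmol/h.
Outlet amounts (n = n₀ + ν ξ):
  E: 46.48 − 1(31.51) = 14.97
  F: 285.5 − 2(31.51) = 222.5
  D: 0 + 1(31.51) = 31.51
  G: 0 + 1(31.51) = 31.51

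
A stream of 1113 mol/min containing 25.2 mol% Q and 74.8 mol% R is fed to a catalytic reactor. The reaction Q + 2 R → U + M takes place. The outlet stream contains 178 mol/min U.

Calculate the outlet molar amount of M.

For U: n = n₀ + 1ξ → 178 = 0 + 1ξ, giving ξ = 178 mol/min.
Outlet amounts (n = n₀ + ν ξ):
  Q: 280.5 − 1(178) = 102.5
  R: 832.5 − 2(178) = 476.5
  U: 0 + 1(178) = 178
  M: 0 + 1(178) = 178

178 mol/min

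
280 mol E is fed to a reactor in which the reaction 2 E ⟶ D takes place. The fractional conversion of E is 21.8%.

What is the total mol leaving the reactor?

249 mol

E reacted = 0.218 × 280 = 61.04 mol; ν_E = −2, so ξ = 61.04/2 = 30.52 mol.
Outlet amounts (n = n₀ + ν ξ):
  E: 280 − 2(30.52) = 219
  D: 0 + 1(30.52) = 30.52
Total out = 219 + 30.52 = 249.5 mol.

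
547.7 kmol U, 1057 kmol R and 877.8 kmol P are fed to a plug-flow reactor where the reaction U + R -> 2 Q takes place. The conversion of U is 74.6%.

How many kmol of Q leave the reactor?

817 kmol

U reacted = 0.746 × 547.7 = 408.6 kmol; ν_U = −1, so ξ = 408.6/1 = 408.6 kmol.
Outlet amounts (n = n₀ + ν ξ):
  U: 547.7 − 1(408.6) = 139.1
  R: 1057 − 1(408.6) = 648.4
  Q: 0 + 2(408.6) = 817.2
  P: 877.8 (inert)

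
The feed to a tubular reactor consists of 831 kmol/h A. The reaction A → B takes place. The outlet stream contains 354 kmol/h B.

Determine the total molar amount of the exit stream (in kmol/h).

831 kmol/h

For B: n = n₀ + 1ξ → 354 = 0 + 1ξ, giving ξ = 354 kmol/h.
Outlet amounts (n = n₀ + ν ξ):
  A: 831 − 1(354) = 477
  B: 0 + 1(354) = 354
Total out = 477 + 354 = 831 kmol/h.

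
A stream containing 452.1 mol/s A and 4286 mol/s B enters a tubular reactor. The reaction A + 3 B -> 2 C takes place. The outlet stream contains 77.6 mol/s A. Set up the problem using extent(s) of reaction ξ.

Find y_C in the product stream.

For A: n = n₀ − 1ξ → 77.6 = 452.1 − 1ξ, giving ξ = 374.5 mol/s.
Outlet amounts (n = n₀ + ν ξ):
  A: 452.1 − 1(374.5) = 77.6
  B: 4286 − 3(374.5) = 3162
  C: 0 + 2(374.5) = 749
Total out = 3989 mol/s; y_C = 749 / 3989 = 0.1878.

0.188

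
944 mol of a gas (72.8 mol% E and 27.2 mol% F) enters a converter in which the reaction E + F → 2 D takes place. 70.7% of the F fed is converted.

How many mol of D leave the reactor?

363 mol

F reacted = 0.707 × 256.8 = 181.5 mol; ν_F = −1, so ξ = 181.5/1 = 181.5 mol.
Outlet amounts (n = n₀ + ν ξ):
  E: 687.2 − 1(181.5) = 505.7
  F: 256.8 − 1(181.5) = 75.23
  D: 0 + 2(181.5) = 363.1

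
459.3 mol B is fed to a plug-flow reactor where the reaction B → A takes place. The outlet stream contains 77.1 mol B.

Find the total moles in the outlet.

459 mol

For B: n = n₀ − 1ξ → 77.1 = 459.3 − 1ξ, giving ξ = 382.2 mol.
Outlet amounts (n = n₀ + ν ξ):
  B: 459.3 − 1(382.2) = 77.1
  A: 0 + 1(382.2) = 382.2
Total out = 77.1 + 382.2 = 459.3 mol.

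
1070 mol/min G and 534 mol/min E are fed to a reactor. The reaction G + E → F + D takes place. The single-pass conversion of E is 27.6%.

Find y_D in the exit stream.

E reacted = 0.276 × 534 = 147.4 mol/min; ν_E = −1, so ξ = 147.4/1 = 147.4 mol/min.
Outlet amounts (n = n₀ + ν ξ):
  G: 1070 − 1(147.4) = 922.6
  E: 534 − 1(147.4) = 386.6
  F: 0 + 1(147.4) = 147.4
  D: 0 + 1(147.4) = 147.4
Total out = 1604 mol/min; y_D = 147.4 / 1604 = 0.09189.

0.0919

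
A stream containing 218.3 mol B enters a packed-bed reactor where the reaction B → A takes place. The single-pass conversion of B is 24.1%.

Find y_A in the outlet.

B reacted = 0.241 × 218.3 = 52.61 mol; ν_B = −1, so ξ = 52.61/1 = 52.61 mol.
Outlet amounts (n = n₀ + ν ξ):
  B: 218.3 − 1(52.61) = 165.7
  A: 0 + 1(52.61) = 52.61
Total out = 218.3 mol; y_A = 52.61 / 218.3 = 0.241.

0.241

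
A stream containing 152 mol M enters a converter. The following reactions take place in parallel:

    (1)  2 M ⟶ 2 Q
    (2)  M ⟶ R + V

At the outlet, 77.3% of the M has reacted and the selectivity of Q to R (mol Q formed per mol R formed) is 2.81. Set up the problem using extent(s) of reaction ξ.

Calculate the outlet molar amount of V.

Conversion of M: M consumed = 0.773 × 152 = 117.5 mol = 2ξ₁ + 1ξ₂.
Selectivity: 2ξ₁ / (1ξ₂) = 2.81 → ξ₁ = 1.405 ξ₂.
Substitute: (2·1.405 + 1) ξ₂ = 117.5 → ξ₂ = 30.84 mol, ξ₁ = 43.33 mol.
Outlet amounts (n = n₀ + Σ ν·ξ):
  M: 152 − 2(43.33) − 1(30.84) = 34.5
  Q: 0 + 2(43.33) = 86.66
  R: 0 + 1(30.84) = 30.84
  V: 0 + 1(30.84) = 30.84

30.8 mol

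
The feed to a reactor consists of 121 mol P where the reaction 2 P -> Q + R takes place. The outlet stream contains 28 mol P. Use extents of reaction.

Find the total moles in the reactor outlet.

For P: n = n₀ − 2ξ → 28 = 121 − 2ξ, giving ξ = 46.5 mol.
Outlet amounts (n = n₀ + ν ξ):
  P: 121 − 2(46.5) = 28
  Q: 0 + 1(46.5) = 46.5
  R: 0 + 1(46.5) = 46.5
Total out = 28 + 46.5 + 46.5 = 121 mol.

121 mol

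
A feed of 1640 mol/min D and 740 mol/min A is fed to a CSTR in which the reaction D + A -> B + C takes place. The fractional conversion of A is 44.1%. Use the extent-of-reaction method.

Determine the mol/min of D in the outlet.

1310 mol/min

A reacted = 0.441 × 740 = 326.3 mol/min; ν_A = −1, so ξ = 326.3/1 = 326.3 mol/min.
Outlet amounts (n = n₀ + ν ξ):
  D: 1640 − 1(326.3) = 1314
  A: 740 − 1(326.3) = 413.7
  B: 0 + 1(326.3) = 326.3
  C: 0 + 1(326.3) = 326.3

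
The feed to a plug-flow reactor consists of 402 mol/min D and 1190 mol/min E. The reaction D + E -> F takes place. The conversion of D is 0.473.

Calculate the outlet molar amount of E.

1000 mol/min

D reacted = 0.473 × 402 = 190.1 mol/min; ν_D = −1, so ξ = 190.1/1 = 190.1 mol/min.
Outlet amounts (n = n₀ + ν ξ):
  D: 402 − 1(190.1) = 211.9
  E: 1190 − 1(190.1) = 999.9
  F: 0 + 1(190.1) = 190.1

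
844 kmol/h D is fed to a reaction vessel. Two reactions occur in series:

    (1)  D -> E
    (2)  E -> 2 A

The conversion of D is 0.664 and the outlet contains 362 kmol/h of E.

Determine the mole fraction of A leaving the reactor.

0.381

Conversion of D: D consumed = 1ξ₁ = 0.664 × 844 → ξ₁ = 560.4 kmol/h.
E balance: n_E = 0 + 1ξ₁ − 1ξ₂ = 362 → ξ₂ = (1·560.4 − 362)/1 = 198.4 kmol/h.
Outlet amounts (n = n₀ + Σ ν·ξ):
  D: 844 − 1(560.4) = 283.6
  E: 0 + 1(560.4) − 1(198.4) = 362
  A: 0 + 2(198.4) = 396.8
Total out = 1042 kmol/h; y_A = 396.8 / 1042 = 0.3807.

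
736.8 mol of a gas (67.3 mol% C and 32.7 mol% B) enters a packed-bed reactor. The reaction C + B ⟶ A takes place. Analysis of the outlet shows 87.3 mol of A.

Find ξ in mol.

ξ = 87.3 mol

For A: n = n₀ + 1ξ → 87.3 = 0 + 1ξ, giving ξ = 87.3 mol.
Outlet amounts (n = n₀ + ν ξ):
  C: 495.9 − 1(87.3) = 408.6
  B: 240.9 − 1(87.3) = 153.6
  A: 0 + 1(87.3) = 87.3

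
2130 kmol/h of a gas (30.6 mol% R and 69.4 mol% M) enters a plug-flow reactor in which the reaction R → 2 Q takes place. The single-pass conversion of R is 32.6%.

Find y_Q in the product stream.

0.181

R reacted = 0.326 × 651.8 = 212.5 kmol/h; ν_R = −1, so ξ = 212.5/1 = 212.5 kmol/h.
Outlet amounts (n = n₀ + ν ξ):
  R: 651.8 − 1(212.5) = 439.3
  Q: 0 + 2(212.5) = 425
  M: 1478 (inert)
Total out = 2342 kmol/h; y_Q = 425 / 2342 = 0.1814.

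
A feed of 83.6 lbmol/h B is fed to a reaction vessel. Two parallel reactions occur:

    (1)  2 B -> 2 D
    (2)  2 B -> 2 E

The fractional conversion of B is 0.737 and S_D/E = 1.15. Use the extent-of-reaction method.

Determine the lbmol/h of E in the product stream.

28.7 lbmol/h

Conversion of B: B consumed = 0.737 × 83.6 = 61.61 lbmol/h = 2ξ₁ + 2ξ₂.
Selectivity: 2ξ₁ / (2ξ₂) = 1.15 → ξ₁ = 1.15 ξ₂.
Substitute: (2·1.15 + 2) ξ₂ = 61.61 → ξ₂ = 14.33 lbmol/h, ξ₁ = 16.48 lbmol/h.
Outlet amounts (n = n₀ + Σ ν·ξ):
  B: 83.6 − 2(16.48) − 2(14.33) = 21.99
  D: 0 + 2(16.48) = 32.96
  E: 0 + 2(14.33) = 28.66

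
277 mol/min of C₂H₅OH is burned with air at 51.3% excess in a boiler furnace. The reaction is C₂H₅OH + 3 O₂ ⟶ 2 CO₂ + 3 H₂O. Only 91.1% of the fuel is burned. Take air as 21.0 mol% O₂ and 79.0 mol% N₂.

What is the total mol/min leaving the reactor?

Stoichiometric O₂ = 3 × 277 = 831 mol/min; O₂ fed = 831 × 1.513 = 1257 mol/min.
N₂ fed = 1257 × 79/21 = 4730 mol/min.
Fuel reacted = 0.911 × 277 → ξ = 252.3 mol/min.
Outlet (n = n₀ + ν ξ):
  C₂H₅OH: 277 − 1(252.3) = 24.65
  O₂: 1257 − 3(252.3) = 500.3
  N₂: 4730 (inert)
  CO₂: 0 + 2(252.3) = 504.7
  H₂O: 0 + 3(252.3) = 757
Total out = 24.65 + 500.3 + 4730 + 504.7 + 757 = 6517 mol/min.

6520 mol/min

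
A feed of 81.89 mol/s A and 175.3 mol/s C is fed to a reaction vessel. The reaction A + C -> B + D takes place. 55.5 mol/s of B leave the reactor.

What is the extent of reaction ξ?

For B: n = n₀ + 1ξ → 55.5 = 0 + 1ξ, giving ξ = 55.5 mol/s.
Outlet amounts (n = n₀ + ν ξ):
  A: 81.89 − 1(55.5) = 26.39
  C: 175.3 − 1(55.5) = 119.8
  B: 0 + 1(55.5) = 55.5
  D: 0 + 1(55.5) = 55.5

ξ = 55.5 mol/s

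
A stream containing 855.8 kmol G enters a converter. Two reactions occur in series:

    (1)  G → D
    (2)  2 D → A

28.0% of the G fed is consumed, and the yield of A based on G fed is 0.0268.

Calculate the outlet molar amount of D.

Conversion of G: G consumed = 1ξ₁ = 0.28 × 855.8 → ξ₁ = 239.6 kmol.
Yield of A: 1ξ₂ / 855.8 = 0.0268 → ξ₂ = 22.94 kmol.
Outlet amounts (n = n₀ + Σ ν·ξ):
  G: 855.8 − 1(239.6) = 616.2
  D: 0 + 1(239.6) − 2(22.94) = 193.8
  A: 0 + 1(22.94) = 22.94

194 kmol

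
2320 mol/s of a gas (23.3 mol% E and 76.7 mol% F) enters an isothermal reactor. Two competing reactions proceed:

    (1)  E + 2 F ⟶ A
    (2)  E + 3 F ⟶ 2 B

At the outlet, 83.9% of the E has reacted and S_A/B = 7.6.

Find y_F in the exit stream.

Conversion of E: E consumed = 0.839 × 540.6 = 453.5 mol/s = 1ξ₁ + 1ξ₂.
Selectivity: 1ξ₁ / (2ξ₂) = 7.6 → ξ₁ = 15.2 ξ₂.
Substitute: (1·15.2 + 1) ξ₂ = 453.5 → ξ₂ = 28 mol/s, ξ₁ = 425.5 mol/s.
Outlet amounts (n = n₀ + Σ ν·ξ):
  E: 540.6 − 1(425.5) − 1(28) = 87.03
  F: 1779 − 2(425.5) − 3(28) = 844.4
  A: 0 + 1(425.5) = 425.5
  B: 0 + 2(28) = 55.99
Total out = 1413 mol/s; y_F = 844.4 / 1413 = 0.5976.

0.598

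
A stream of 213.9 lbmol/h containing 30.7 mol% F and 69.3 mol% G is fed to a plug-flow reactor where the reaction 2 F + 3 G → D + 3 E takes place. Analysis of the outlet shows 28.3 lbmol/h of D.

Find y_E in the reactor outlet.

0.457

For D: n = n₀ + 1ξ → 28.3 = 0 + 1ξ, giving ξ = 28.3 lbmol/h.
Outlet amounts (n = n₀ + ν ξ):
  F: 65.67 − 2(28.3) = 9.067
  G: 148.2 − 3(28.3) = 63.33
  D: 0 + 1(28.3) = 28.3
  E: 0 + 3(28.3) = 84.9
Total out = 185.6 lbmol/h; y_E = 84.9 / 185.6 = 0.4574.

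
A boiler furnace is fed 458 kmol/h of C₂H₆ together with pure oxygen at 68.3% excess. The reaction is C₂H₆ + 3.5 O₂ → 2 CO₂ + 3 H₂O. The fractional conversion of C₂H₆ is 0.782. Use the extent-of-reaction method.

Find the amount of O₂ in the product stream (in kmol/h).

1440 kmol/h

Stoichiometric O₂ = 3.5 × 458 = 1603 kmol/h; O₂ fed = 1603 × 1.683 = 2698 kmol/h.
Fuel reacted = 0.782 × 458 → ξ = 358.2 kmol/h.
Outlet (n = n₀ + ν ξ):
  C₂H₆: 458 − 1(358.2) = 99.84
  O₂: 2698 − 3.5(358.2) = 1444
  CO₂: 0 + 2(358.2) = 716.3
  H₂O: 0 + 3(358.2) = 1074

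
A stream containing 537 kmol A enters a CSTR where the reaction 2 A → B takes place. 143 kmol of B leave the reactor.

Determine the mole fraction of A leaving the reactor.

0.637

For B: n = n₀ + 1ξ → 143 = 0 + 1ξ, giving ξ = 143 kmol.
Outlet amounts (n = n₀ + ν ξ):
  A: 537 − 2(143) = 251
  B: 0 + 1(143) = 143
Total out = 394 kmol; y_A = 251 / 394 = 0.6371.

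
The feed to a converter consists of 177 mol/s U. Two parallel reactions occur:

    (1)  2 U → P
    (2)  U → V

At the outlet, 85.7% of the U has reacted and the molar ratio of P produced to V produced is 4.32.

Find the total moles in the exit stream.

Conversion of U: U consumed = 0.857 × 177 = 151.7 mol/s = 2ξ₁ + 1ξ₂.
Selectivity: 1ξ₁ / (1ξ₂) = 4.32 → ξ₁ = 4.32 ξ₂.
Substitute: (2·4.32 + 1) ξ₂ = 151.7 → ξ₂ = 15.74 mol/s, ξ₁ = 67.98 mol/s.
Outlet amounts (n = n₀ + Σ ν·ξ):
  U: 177 − 2(67.98) − 1(15.74) = 25.31
  P: 0 + 1(67.98) = 67.98
  V: 0 + 1(15.74) = 15.74
Total out = 25.31 + 67.98 + 15.74 = 109 mol/s.

109 mol/s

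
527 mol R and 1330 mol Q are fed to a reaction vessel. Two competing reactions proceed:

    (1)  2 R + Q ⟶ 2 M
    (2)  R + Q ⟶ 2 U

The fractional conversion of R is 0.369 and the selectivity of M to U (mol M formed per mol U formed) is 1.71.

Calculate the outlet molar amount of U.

Conversion of R: R consumed = 0.369 × 527 = 194.5 mol = 2ξ₁ + 1ξ₂.
Selectivity: 2ξ₁ / (2ξ₂) = 1.71 → ξ₁ = 1.71 ξ₂.
Substitute: (2·1.71 + 1) ξ₂ = 194.5 → ξ₂ = 44 mol, ξ₁ = 75.23 mol.
Outlet amounts (n = n₀ + Σ ν·ξ):
  R: 527 − 2(75.23) − 1(44) = 332.5
  Q: 1330 − 1(75.23) − 1(44) = 1211
  M: 0 + 2(75.23) = 150.5
  U: 0 + 2(44) = 87.99

88 mol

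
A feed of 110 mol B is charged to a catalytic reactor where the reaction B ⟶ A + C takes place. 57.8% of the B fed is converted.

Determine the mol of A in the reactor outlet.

63.6 mol

B reacted = 0.578 × 110 = 63.58 mol; ν_B = −1, so ξ = 63.58/1 = 63.58 mol.
Outlet amounts (n = n₀ + ν ξ):
  B: 110 − 1(63.58) = 46.42
  A: 0 + 1(63.58) = 63.58
  C: 0 + 1(63.58) = 63.58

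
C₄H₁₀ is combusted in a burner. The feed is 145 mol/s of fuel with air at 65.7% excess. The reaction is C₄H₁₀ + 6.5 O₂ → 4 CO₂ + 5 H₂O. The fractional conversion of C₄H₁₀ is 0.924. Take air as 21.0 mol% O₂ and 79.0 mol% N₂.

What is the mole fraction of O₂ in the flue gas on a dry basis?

Stoichiometric O₂ = 6.5 × 145 = 942.5 mol/s; O₂ fed = 942.5 × 1.657 = 1562 mol/s.
N₂ fed = 1562 × 79/21 = 5875 mol/s.
Fuel reacted = 0.924 × 145 → ξ = 134 mol/s.
Outlet (n = n₀ + ν ξ):
  C₄H₁₀: 145 − 1(134) = 11.02
  O₂: 1562 − 6.5(134) = 690.9
  N₂: 5875 (inert)
  CO₂: 0 + 4(134) = 535.9
  H₂O: 0 + 5(134) = 669.9
Dry total = 7113 mol/s; y_O₂ (dry) = 690.9 / 7113 = 0.09713.

0.0971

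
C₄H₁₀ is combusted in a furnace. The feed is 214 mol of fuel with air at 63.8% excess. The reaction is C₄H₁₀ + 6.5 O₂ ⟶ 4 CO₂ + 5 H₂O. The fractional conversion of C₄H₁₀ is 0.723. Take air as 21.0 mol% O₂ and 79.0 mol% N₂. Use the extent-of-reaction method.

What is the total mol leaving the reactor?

11300 mol

Stoichiometric O₂ = 6.5 × 214 = 1391 mol; O₂ fed = 1391 × 1.638 = 2278 mol.
N₂ fed = 2278 × 79/21 = 8571 mol.
Fuel reacted = 0.723 × 214 → ξ = 154.7 mol.
Outlet (n = n₀ + ν ξ):
  C₄H₁₀: 214 − 1(154.7) = 59.28
  O₂: 2278 − 6.5(154.7) = 1273
  N₂: 8571 (inert)
  CO₂: 0 + 4(154.7) = 618.9
  H₂O: 0 + 5(154.7) = 773.6
Total out = 59.28 + 1273 + 8571 + 618.9 + 773.6 = 11300 mol.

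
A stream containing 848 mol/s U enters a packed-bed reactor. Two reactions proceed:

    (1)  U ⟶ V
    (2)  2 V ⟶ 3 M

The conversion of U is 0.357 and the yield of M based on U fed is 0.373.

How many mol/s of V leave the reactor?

91.9 mol/s

Conversion of U: U consumed = 1ξ₁ = 0.357 × 848 → ξ₁ = 302.7 mol/s.
Yield of M: 3ξ₂ / 848 = 0.373 → ξ₂ = 105.4 mol/s.
Outlet amounts (n = n₀ + Σ ν·ξ):
  U: 848 − 1(302.7) = 545.3
  V: 0 + 1(302.7) − 2(105.4) = 91.87
  M: 0 + 3(105.4) = 316.3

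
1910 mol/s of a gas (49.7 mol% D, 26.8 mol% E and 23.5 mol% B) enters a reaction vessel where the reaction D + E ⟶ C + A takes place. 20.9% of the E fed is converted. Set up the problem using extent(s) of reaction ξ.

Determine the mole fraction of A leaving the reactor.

E reacted = 0.209 × 511.9 = 107 mol/s; ν_E = −1, so ξ = 107/1 = 107 mol/s.
Outlet amounts (n = n₀ + ν ξ):
  D: 949.3 − 1(107) = 842.3
  E: 511.9 − 1(107) = 404.9
  C: 0 + 1(107) = 107
  A: 0 + 1(107) = 107
  B: 448.9 (inert)
Total out = 1910 mol/s; y_A = 107 / 1910 = 0.05601.

0.056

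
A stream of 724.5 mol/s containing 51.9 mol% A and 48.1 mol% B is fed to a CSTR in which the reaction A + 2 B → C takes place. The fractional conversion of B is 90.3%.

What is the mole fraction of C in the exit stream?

0.384

B reacted = 0.903 × 348.5 = 314.7 mol/s; ν_B = −2, so ξ = 314.7/2 = 157.3 mol/s.
Outlet amounts (n = n₀ + ν ξ):
  A: 376 − 1(157.3) = 218.7
  B: 348.5 − 2(157.3) = 33.8
  C: 0 + 1(157.3) = 157.3
Total out = 409.8 mol/s; y_C = 157.3 / 409.8 = 0.3839.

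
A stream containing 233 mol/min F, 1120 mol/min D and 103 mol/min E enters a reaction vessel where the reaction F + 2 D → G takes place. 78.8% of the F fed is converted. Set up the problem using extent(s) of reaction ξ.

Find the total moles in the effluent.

1090 mol/min

F reacted = 0.788 × 233 = 183.6 mol/min; ν_F = −1, so ξ = 183.6/1 = 183.6 mol/min.
Outlet amounts (n = n₀ + ν ξ):
  F: 233 − 1(183.6) = 49.4
  D: 1120 − 2(183.6) = 752.8
  G: 0 + 1(183.6) = 183.6
  E: 103 (inert)
Total out = 49.4 + 752.8 + 183.6 + 103 = 1089 mol/min.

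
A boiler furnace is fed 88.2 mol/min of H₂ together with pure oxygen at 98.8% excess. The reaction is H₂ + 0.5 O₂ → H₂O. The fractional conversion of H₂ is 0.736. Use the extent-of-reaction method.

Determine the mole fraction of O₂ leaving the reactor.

Stoichiometric O₂ = 0.5 × 88.2 = 44.1 mol/min; O₂ fed = 44.1 × 1.988 = 87.67 mol/min.
Fuel reacted = 0.736 × 88.2 → ξ = 64.92 mol/min.
Outlet (n = n₀ + ν ξ):
  H₂: 88.2 − 1(64.92) = 23.28
  O₂: 87.67 − 0.5(64.92) = 55.21
  H₂O: 0 + 1(64.92) = 64.92
Total out = 143.4 mol/min; y_O₂ = 55.21 / 143.4 = 0.385.

0.385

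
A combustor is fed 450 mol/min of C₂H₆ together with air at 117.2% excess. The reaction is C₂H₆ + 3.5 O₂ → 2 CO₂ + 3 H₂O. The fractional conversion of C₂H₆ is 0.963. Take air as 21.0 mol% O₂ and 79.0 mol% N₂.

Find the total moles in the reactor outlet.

17000 mol/min

Stoichiometric O₂ = 3.5 × 450 = 1575 mol/min; O₂ fed = 1575 × 2.172 = 3421 mol/min.
N₂ fed = 3421 × 79/21 = 12870 mol/min.
Fuel reacted = 0.963 × 450 → ξ = 433.3 mol/min.
Outlet (n = n₀ + ν ξ):
  C₂H₆: 450 − 1(433.3) = 16.65
  O₂: 3421 − 3.5(433.3) = 1904
  N₂: 12870 (inert)
  CO₂: 0 + 2(433.3) = 866.7
  H₂O: 0 + 3(433.3) = 1300
Total out = 16.65 + 1904 + 12870 + 866.7 + 1300 = 16960 mol/min.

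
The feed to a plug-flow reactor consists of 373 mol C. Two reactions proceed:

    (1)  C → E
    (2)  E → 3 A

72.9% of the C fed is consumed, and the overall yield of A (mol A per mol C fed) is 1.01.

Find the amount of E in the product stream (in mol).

Conversion of C: C consumed = 1ξ₁ = 0.729 × 373 → ξ₁ = 271.9 mol.
Yield of A: 3ξ₂ / 373 = 1.01 → ξ₂ = 125.6 mol.
Outlet amounts (n = n₀ + Σ ν·ξ):
  C: 373 − 1(271.9) = 101.1
  E: 0 + 1(271.9) − 1(125.6) = 146.3
  A: 0 + 3(125.6) = 376.7

146 mol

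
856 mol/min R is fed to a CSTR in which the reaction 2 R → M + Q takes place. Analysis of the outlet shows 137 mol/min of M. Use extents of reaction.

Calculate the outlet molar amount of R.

For M: n = n₀ + 1ξ → 137 = 0 + 1ξ, giving ξ = 137 mol/min.
Outlet amounts (n = n₀ + ν ξ):
  R: 856 − 2(137) = 582
  M: 0 + 1(137) = 137
  Q: 0 + 1(137) = 137

582 mol/min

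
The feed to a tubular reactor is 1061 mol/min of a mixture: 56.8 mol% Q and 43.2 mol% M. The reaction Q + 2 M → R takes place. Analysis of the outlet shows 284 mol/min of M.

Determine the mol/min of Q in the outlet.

515 mol/min

For M: n = n₀ − 2ξ → 284 = 458.4 − 2ξ, giving ξ = 87.18 mol/min.
Outlet amounts (n = n₀ + ν ξ):
  Q: 602.6 − 1(87.18) = 515.5
  M: 458.4 − 2(87.18) = 284
  R: 0 + 1(87.18) = 87.18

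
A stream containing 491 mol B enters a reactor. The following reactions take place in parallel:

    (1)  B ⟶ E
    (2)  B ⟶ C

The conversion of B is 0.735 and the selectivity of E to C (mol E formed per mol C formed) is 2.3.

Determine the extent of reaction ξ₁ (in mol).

ξ₁ = 252 mol

Conversion of B: B consumed = 0.735 × 491 = 360.9 mol = 1ξ₁ + 1ξ₂.
Selectivity: 1ξ₁ / (1ξ₂) = 2.3 → ξ₁ = 2.3 ξ₂.
Substitute: (1·2.3 + 1) ξ₂ = 360.9 → ξ₂ = 109.4 mol, ξ₁ = 251.5 mol.
Outlet amounts (n = n₀ + Σ ν·ξ):
  B: 491 − 1(251.5) − 1(109.4) = 130.1
  E: 0 + 1(251.5) = 251.5
  C: 0 + 1(109.4) = 109.4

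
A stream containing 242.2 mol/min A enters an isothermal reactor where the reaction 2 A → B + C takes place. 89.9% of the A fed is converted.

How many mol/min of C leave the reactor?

109 mol/min

A reacted = 0.899 × 242.2 = 217.7 mol/min; ν_A = −2, so ξ = 217.7/2 = 108.9 mol/min.
Outlet amounts (n = n₀ + ν ξ):
  A: 242.2 − 2(108.9) = 24.46
  B: 0 + 1(108.9) = 108.9
  C: 0 + 1(108.9) = 108.9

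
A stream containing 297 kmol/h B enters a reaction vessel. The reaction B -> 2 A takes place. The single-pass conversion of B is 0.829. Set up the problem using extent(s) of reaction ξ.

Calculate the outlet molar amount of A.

B reacted = 0.829 × 297 = 246.2 kmol/h; ν_B = −1, so ξ = 246.2/1 = 246.2 kmol/h.
Outlet amounts (n = n₀ + ν ξ):
  B: 297 − 1(246.2) = 50.79
  A: 0 + 2(246.2) = 492.4

492 kmol/h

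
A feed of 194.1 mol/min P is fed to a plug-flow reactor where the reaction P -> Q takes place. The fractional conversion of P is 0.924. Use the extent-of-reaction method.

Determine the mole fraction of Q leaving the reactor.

P reacted = 0.924 × 194.1 = 179.3 mol/min; ν_P = −1, so ξ = 179.3/1 = 179.3 mol/min.
Outlet amounts (n = n₀ + ν ξ):
  P: 194.1 − 1(179.3) = 14.75
  Q: 0 + 1(179.3) = 179.3
Total out = 194.1 mol/min; y_Q = 179.3 / 194.1 = 0.924.

0.924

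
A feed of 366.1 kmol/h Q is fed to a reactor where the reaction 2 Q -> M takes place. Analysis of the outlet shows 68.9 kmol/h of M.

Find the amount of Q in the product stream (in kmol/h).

228 kmol/h

For M: n = n₀ + 1ξ → 68.9 = 0 + 1ξ, giving ξ = 68.9 kmol/h.
Outlet amounts (n = n₀ + ν ξ):
  Q: 366.1 − 2(68.9) = 228.3
  M: 0 + 1(68.9) = 68.9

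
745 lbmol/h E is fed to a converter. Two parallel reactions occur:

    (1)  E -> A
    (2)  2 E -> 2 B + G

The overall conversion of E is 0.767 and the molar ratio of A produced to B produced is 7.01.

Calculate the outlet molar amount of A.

500 lbmol/h

Conversion of E: E consumed = 0.767 × 745 = 571.4 lbmol/h = 1ξ₁ + 2ξ₂.
Selectivity: 1ξ₁ / (2ξ₂) = 7.01 → ξ₁ = 14.02 ξ₂.
Substitute: (1·14.02 + 2) ξ₂ = 571.4 → ξ₂ = 35.67 lbmol/h, ξ₁ = 500.1 lbmol/h.
Outlet amounts (n = n₀ + Σ ν·ξ):
  E: 745 − 1(500.1) − 2(35.67) = 173.6
  A: 0 + 1(500.1) = 500.1
  B: 0 + 2(35.67) = 71.34
  G: 0 + 1(35.67) = 35.67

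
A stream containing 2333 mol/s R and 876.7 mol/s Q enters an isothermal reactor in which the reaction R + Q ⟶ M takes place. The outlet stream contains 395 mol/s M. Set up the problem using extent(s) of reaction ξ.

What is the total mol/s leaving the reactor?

2810 mol/s

For M: n = n₀ + 1ξ → 395 = 0 + 1ξ, giving ξ = 395 mol/s.
Outlet amounts (n = n₀ + ν ξ):
  R: 2333 − 1(395) = 1938
  Q: 876.7 − 1(395) = 481.7
  M: 0 + 1(395) = 395
Total out = 1938 + 481.7 + 395 = 2815 mol/s.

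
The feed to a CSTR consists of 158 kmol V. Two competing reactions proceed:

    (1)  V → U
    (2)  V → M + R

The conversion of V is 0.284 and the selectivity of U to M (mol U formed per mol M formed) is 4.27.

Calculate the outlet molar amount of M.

Conversion of V: V consumed = 0.284 × 158 = 44.87 kmol = 1ξ₁ + 1ξ₂.
Selectivity: 1ξ₁ / (1ξ₂) = 4.27 → ξ₁ = 4.27 ξ₂.
Substitute: (1·4.27 + 1) ξ₂ = 44.87 → ξ₂ = 8.515 kmol, ξ₁ = 36.36 kmol.
Outlet amounts (n = n₀ + Σ ν·ξ):
  V: 158 − 1(36.36) − 1(8.515) = 113.1
  U: 0 + 1(36.36) = 36.36
  M: 0 + 1(8.515) = 8.515
  R: 0 + 1(8.515) = 8.515

8.51 kmol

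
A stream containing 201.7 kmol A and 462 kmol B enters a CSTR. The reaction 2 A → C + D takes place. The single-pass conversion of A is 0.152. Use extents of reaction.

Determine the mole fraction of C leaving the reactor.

A reacted = 0.152 × 201.7 = 30.66 kmol; ν_A = −2, so ξ = 30.66/2 = 15.33 kmol.
Outlet amounts (n = n₀ + ν ξ):
  A: 201.7 − 2(15.33) = 171
  C: 0 + 1(15.33) = 15.33
  D: 0 + 1(15.33) = 15.33
  B: 462 (inert)
Total out = 663.7 kmol; y_C = 15.33 / 663.7 = 0.0231.

0.0231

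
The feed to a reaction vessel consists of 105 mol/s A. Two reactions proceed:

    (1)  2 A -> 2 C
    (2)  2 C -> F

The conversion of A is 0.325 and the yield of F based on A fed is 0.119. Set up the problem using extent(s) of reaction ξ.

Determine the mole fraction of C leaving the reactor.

0.0988

Conversion of A: A consumed = 2ξ₁ = 0.325 × 105 → ξ₁ = 17.06 mol/s.
Yield of F: 1ξ₂ / 105 = 0.119 → ξ₂ = 12.49 mol/s.
Outlet amounts (n = n₀ + Σ ν·ξ):
  A: 105 − 2(17.06) = 70.88
  C: 0 + 2(17.06) − 2(12.49) = 9.135
  F: 0 + 1(12.49) = 12.49
Total out = 92.5 mol/s; y_C = 9.135 / 92.5 = 0.09875.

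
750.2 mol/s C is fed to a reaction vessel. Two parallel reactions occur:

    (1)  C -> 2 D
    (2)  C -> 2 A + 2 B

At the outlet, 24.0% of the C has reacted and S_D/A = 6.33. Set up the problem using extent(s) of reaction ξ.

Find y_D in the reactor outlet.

0.318

Conversion of C: C consumed = 0.24 × 750.2 = 180 mol/s = 1ξ₁ + 1ξ₂.
Selectivity: 2ξ₁ / (2ξ₂) = 6.33 → ξ₁ = 6.33 ξ₂.
Substitute: (1·6.33 + 1) ξ₂ = 180 → ξ₂ = 24.56 mol/s, ξ₁ = 155.5 mol/s.
Outlet amounts (n = n₀ + Σ ν·ξ):
  C: 750.2 − 1(155.5) − 1(24.56) = 570.2
  D: 0 + 2(155.5) = 311
  A: 0 + 2(24.56) = 49.13
  B: 0 + 2(24.56) = 49.13
Total out = 979.4 mol/s; y_D = 311 / 979.4 = 0.3175.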